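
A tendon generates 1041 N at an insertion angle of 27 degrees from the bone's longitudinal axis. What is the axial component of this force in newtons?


F_eff = F_tendon * cos(theta)
theta = 27 deg = 0.4712 rad
cos(theta) = 0.8910
F_eff = 1041 * 0.8910
F_eff = 927.5378


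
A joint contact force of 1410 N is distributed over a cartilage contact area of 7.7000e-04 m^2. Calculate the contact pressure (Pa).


P = F / A
P = 1410 / 7.7000e-04
P = 1.8312e+06


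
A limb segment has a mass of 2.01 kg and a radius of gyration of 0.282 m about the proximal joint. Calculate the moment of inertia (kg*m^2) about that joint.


I = m * k^2
I = 2.01 * 0.282^2
k^2 = 0.0795
I = 0.1598


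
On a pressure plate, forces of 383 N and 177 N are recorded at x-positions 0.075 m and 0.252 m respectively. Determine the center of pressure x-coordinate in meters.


COP_x = (F1*x1 + F2*x2) / (F1 + F2)
COP_x = (383*0.075 + 177*0.252) / (383 + 177)
Numerator = 73.3290
Denominator = 560
COP_x = 0.1309


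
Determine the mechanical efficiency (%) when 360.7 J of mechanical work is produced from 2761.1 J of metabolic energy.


eta = (W_mech / E_meta) * 100
eta = (360.7 / 2761.1) * 100
ratio = 0.1306
eta = 13.0636


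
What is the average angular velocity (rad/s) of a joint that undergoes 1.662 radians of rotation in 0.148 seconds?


omega = delta_theta / delta_t
omega = 1.662 / 0.148
omega = 11.2297


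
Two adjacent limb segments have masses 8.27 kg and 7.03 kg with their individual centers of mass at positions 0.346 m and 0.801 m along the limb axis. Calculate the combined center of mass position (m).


COM = (m1*x1 + m2*x2) / (m1 + m2)
COM = (8.27*0.346 + 7.03*0.801) / (8.27 + 7.03)
Numerator = 8.4925
Denominator = 15.3000
COM = 0.5551


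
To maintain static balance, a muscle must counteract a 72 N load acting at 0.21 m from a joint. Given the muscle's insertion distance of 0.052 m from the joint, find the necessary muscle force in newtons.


F_muscle = W * d_load / d_muscle
F_muscle = 72 * 0.21 / 0.052
Numerator = 15.1200
F_muscle = 290.7692


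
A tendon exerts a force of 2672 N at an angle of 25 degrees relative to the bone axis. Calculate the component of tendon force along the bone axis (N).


F_eff = F_tendon * cos(theta)
theta = 25 deg = 0.4363 rad
cos(theta) = 0.9063
F_eff = 2672 * 0.9063
F_eff = 2421.6544


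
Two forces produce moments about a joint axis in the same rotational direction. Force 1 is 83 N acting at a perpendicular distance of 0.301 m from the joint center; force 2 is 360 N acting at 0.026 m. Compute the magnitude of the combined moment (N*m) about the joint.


M = F1 * d1 + F2 * d2
M = 83 * 0.301 + 360 * 0.026
M = 24.9830 + 9.3600
M = 34.3430


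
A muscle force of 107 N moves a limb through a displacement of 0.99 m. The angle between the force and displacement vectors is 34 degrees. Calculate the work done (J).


W = F * d * cos(theta)
theta = 34 deg = 0.5934 rad
cos(theta) = 0.8290
W = 107 * 0.99 * 0.8290
W = 87.8200


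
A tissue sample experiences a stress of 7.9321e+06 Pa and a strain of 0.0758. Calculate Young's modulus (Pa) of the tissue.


E = stress / strain
E = 7.9321e+06 / 0.0758
E = 1.0465e+08


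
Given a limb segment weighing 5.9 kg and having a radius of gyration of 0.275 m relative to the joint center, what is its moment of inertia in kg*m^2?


I = m * k^2
I = 5.9 * 0.275^2
k^2 = 0.0756
I = 0.4462


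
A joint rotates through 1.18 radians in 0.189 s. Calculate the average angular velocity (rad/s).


omega = delta_theta / delta_t
omega = 1.18 / 0.189
omega = 6.2434


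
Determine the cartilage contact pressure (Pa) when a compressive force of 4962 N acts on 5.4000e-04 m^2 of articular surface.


P = F / A
P = 4962 / 5.4000e-04
P = 9.1889e+06


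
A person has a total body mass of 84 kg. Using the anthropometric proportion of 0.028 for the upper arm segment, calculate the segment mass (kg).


m_segment = body_mass * fraction
m_segment = 84 * 0.028
m_segment = 2.3520


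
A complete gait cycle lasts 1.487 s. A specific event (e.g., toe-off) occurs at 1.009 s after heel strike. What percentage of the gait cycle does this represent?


pct = (event_time / cycle_time) * 100
pct = (1.009 / 1.487) * 100
ratio = 0.6785
pct = 67.8547


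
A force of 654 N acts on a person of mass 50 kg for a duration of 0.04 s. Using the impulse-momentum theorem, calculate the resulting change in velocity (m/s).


J = F * dt = 654 * 0.04 = 26.1600 N*s
delta_v = J / m
delta_v = 26.1600 / 50
delta_v = 0.5232


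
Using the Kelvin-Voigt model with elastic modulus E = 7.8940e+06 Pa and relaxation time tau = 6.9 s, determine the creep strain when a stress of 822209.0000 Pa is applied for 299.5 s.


epsilon(t) = (sigma/E) * (1 - exp(-t/tau))
sigma/E = 822209.0000 / 7.8940e+06 = 0.1042
exp(-t/tau) = exp(-299.5 / 6.9) = 1.4096e-19
epsilon = 0.1042 * (1 - 1.4096e-19)
epsilon = 0.1042


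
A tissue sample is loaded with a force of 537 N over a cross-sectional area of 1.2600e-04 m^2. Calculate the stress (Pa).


stress = F / A
stress = 537 / 1.2600e-04
stress = 4.2619e+06


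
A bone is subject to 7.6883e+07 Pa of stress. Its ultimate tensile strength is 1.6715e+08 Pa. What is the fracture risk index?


FRI = applied / ultimate
FRI = 7.6883e+07 / 1.6715e+08
FRI = 0.4600


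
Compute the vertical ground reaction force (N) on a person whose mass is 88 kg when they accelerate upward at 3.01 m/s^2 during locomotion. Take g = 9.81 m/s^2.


GRF = m * (g + a)
GRF = 88 * (9.81 + 3.01)
GRF = 88 * 12.8200
GRF = 1128.1600


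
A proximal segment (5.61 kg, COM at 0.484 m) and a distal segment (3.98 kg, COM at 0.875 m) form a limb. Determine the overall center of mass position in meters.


COM = (m1*x1 + m2*x2) / (m1 + m2)
COM = (5.61*0.484 + 3.98*0.875) / (5.61 + 3.98)
Numerator = 6.1977
Denominator = 9.5900
COM = 0.6463


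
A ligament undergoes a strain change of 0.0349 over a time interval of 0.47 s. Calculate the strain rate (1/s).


strain_rate = delta_strain / delta_t
strain_rate = 0.0349 / 0.47
strain_rate = 0.0743


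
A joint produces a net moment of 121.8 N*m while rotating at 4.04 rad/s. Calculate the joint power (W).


P = M * omega
P = 121.8 * 4.04
P = 492.0720


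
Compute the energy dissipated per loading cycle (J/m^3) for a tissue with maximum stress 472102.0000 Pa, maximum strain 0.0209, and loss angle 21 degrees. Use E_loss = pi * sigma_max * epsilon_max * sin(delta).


E_loss = pi * sigma_max * epsilon_max * sin(delta)
delta = 21 deg = 0.3665 rad
sin(delta) = 0.3584
E_loss = pi * 472102.0000 * 0.0209 * 0.3584
E_loss = 11108.6469


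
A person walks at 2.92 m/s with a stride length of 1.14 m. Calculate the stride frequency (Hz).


f = v / stride_length
f = 2.92 / 1.14
f = 2.5614


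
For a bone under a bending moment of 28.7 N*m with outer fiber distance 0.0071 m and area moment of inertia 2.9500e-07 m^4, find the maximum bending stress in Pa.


sigma = M * c / I
sigma = 28.7 * 0.0071 / 2.9500e-07
M * c = 0.2038
sigma = 690745.7627


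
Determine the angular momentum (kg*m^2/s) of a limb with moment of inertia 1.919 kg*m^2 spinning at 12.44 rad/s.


L = I * omega
L = 1.919 * 12.44
L = 23.8724


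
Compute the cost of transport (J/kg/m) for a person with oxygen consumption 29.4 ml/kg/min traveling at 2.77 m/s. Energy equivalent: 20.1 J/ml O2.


Power per kg = VO2 * 20.1 / 60
Power per kg = 29.4 * 20.1 / 60 = 9.8490 W/kg
Cost = power_per_kg / speed
Cost = 9.8490 / 2.77
Cost = 3.5556


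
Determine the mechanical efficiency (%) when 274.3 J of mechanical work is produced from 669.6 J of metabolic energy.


eta = (W_mech / E_meta) * 100
eta = (274.3 / 669.6) * 100
ratio = 0.4096
eta = 40.9648


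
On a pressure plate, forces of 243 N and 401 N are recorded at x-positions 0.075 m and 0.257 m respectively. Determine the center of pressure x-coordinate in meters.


COP_x = (F1*x1 + F2*x2) / (F1 + F2)
COP_x = (243*0.075 + 401*0.257) / (243 + 401)
Numerator = 121.2820
Denominator = 644
COP_x = 0.1883


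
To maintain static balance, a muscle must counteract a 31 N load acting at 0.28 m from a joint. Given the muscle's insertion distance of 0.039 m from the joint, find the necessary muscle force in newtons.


F_muscle = W * d_load / d_muscle
F_muscle = 31 * 0.28 / 0.039
Numerator = 8.6800
F_muscle = 222.5641


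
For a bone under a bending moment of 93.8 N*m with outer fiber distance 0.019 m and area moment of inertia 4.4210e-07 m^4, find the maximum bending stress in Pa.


sigma = M * c / I
sigma = 93.8 * 0.019 / 4.4210e-07
M * c = 1.7822
sigma = 4.0312e+06


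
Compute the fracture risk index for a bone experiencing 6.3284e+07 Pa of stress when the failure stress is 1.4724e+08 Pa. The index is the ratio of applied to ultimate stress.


FRI = applied / ultimate
FRI = 6.3284e+07 / 1.4724e+08
FRI = 0.4298


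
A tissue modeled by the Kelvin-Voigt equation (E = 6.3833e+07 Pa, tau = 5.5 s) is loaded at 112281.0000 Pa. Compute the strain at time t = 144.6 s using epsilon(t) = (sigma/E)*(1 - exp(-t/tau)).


epsilon(t) = (sigma/E) * (1 - exp(-t/tau))
sigma/E = 112281.0000 / 6.3833e+07 = 0.0018
exp(-t/tau) = exp(-144.6 / 5.5) = 3.8195e-12
epsilon = 0.0018 * (1 - 3.8195e-12)
epsilon = 0.0018


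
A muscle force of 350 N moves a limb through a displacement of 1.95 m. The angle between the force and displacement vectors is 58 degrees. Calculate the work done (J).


W = F * d * cos(theta)
theta = 58 deg = 1.0123 rad
cos(theta) = 0.5299
W = 350 * 1.95 * 0.5299
W = 361.6699


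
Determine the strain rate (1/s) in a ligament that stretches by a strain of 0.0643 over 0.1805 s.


strain_rate = delta_strain / delta_t
strain_rate = 0.0643 / 0.1805
strain_rate = 0.3562


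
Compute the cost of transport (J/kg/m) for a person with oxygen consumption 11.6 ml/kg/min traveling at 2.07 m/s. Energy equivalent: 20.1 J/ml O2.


Power per kg = VO2 * 20.1 / 60
Power per kg = 11.6 * 20.1 / 60 = 3.8860 W/kg
Cost = power_per_kg / speed
Cost = 3.8860 / 2.07
Cost = 1.8773


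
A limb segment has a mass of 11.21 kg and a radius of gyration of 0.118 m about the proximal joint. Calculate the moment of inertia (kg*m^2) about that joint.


I = m * k^2
I = 11.21 * 0.118^2
k^2 = 0.0139
I = 0.1561


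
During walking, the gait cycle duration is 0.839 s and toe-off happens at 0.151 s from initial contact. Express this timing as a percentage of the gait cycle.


pct = (event_time / cycle_time) * 100
pct = (0.151 / 0.839) * 100
ratio = 0.1800
pct = 17.9976


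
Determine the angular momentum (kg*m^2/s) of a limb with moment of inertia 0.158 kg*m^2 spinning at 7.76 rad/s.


L = I * omega
L = 0.158 * 7.76
L = 1.2261


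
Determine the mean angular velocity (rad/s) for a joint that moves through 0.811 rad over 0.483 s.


omega = delta_theta / delta_t
omega = 0.811 / 0.483
omega = 1.6791


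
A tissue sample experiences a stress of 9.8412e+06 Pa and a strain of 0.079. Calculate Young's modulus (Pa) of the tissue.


E = stress / strain
E = 9.8412e+06 / 0.079
E = 1.2457e+08


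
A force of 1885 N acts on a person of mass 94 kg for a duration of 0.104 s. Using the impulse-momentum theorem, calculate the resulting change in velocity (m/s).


J = F * dt = 1885 * 0.104 = 196.0400 N*s
delta_v = J / m
delta_v = 196.0400 / 94
delta_v = 2.0855


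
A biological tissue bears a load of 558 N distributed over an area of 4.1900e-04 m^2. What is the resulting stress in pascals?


stress = F / A
stress = 558 / 4.1900e-04
stress = 1.3317e+06


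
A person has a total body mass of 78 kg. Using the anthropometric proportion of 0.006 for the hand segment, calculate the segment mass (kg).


m_segment = body_mass * fraction
m_segment = 78 * 0.006
m_segment = 0.4680


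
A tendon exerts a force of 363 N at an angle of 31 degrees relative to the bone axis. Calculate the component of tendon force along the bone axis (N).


F_eff = F_tendon * cos(theta)
theta = 31 deg = 0.5411 rad
cos(theta) = 0.8572
F_eff = 363 * 0.8572
F_eff = 311.1517


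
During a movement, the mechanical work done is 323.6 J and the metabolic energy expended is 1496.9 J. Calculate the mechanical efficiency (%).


eta = (W_mech / E_meta) * 100
eta = (323.6 / 1496.9) * 100
ratio = 0.2162
eta = 21.6180


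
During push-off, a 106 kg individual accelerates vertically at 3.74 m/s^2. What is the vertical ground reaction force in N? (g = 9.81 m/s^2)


GRF = m * (g + a)
GRF = 106 * (9.81 + 3.74)
GRF = 106 * 13.5500
GRF = 1436.3000


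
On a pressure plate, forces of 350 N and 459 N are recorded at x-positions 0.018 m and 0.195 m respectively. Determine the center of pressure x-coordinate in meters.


COP_x = (F1*x1 + F2*x2) / (F1 + F2)
COP_x = (350*0.018 + 459*0.195) / (350 + 459)
Numerator = 95.8050
Denominator = 809
COP_x = 0.1184


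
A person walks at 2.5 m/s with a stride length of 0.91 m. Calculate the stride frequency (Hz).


f = v / stride_length
f = 2.5 / 0.91
f = 2.7473


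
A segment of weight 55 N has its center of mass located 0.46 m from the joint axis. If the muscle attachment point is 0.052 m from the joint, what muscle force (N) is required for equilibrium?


F_muscle = W * d_load / d_muscle
F_muscle = 55 * 0.46 / 0.052
Numerator = 25.3000
F_muscle = 486.5385


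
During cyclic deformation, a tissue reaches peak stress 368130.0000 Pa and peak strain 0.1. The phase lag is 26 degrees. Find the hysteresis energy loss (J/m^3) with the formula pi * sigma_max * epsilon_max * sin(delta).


E_loss = pi * sigma_max * epsilon_max * sin(delta)
delta = 26 deg = 0.4538 rad
sin(delta) = 0.4384
E_loss = pi * 368130.0000 * 0.1 * 0.4384
E_loss = 50698.2589


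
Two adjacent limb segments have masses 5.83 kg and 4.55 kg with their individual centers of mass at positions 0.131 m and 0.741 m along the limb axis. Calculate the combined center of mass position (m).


COM = (m1*x1 + m2*x2) / (m1 + m2)
COM = (5.83*0.131 + 4.55*0.741) / (5.83 + 4.55)
Numerator = 4.1353
Denominator = 10.3800
COM = 0.3984


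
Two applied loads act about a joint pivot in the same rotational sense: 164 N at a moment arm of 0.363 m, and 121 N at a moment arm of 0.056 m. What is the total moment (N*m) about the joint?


M = F1 * d1 + F2 * d2
M = 164 * 0.363 + 121 * 0.056
M = 59.5320 + 6.7760
M = 66.3080


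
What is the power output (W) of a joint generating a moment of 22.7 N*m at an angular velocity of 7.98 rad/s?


P = M * omega
P = 22.7 * 7.98
P = 181.1460


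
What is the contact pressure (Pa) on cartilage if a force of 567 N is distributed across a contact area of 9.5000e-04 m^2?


P = F / A
P = 567 / 9.5000e-04
P = 596842.1053


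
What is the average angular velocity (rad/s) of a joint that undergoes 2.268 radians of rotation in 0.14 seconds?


omega = delta_theta / delta_t
omega = 2.268 / 0.14
omega = 16.2000


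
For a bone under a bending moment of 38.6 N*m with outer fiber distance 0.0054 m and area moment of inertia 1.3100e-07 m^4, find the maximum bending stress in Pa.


sigma = M * c / I
sigma = 38.6 * 0.0054 / 1.3100e-07
M * c = 0.2084
sigma = 1.5911e+06


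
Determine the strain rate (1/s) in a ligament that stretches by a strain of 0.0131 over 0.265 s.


strain_rate = delta_strain / delta_t
strain_rate = 0.0131 / 0.265
strain_rate = 0.0494


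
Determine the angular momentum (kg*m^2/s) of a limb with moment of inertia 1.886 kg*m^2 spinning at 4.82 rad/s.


L = I * omega
L = 1.886 * 4.82
L = 9.0905


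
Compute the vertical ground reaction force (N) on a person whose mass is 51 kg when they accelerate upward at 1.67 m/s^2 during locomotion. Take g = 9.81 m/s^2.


GRF = m * (g + a)
GRF = 51 * (9.81 + 1.67)
GRF = 51 * 11.4800
GRF = 585.4800


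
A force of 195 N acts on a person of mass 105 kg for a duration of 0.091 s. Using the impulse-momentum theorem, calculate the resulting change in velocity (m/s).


J = F * dt = 195 * 0.091 = 17.7450 N*s
delta_v = J / m
delta_v = 17.7450 / 105
delta_v = 0.1690


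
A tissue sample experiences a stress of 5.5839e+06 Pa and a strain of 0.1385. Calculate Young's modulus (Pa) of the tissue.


E = stress / strain
E = 5.5839e+06 / 0.1385
E = 4.0317e+07


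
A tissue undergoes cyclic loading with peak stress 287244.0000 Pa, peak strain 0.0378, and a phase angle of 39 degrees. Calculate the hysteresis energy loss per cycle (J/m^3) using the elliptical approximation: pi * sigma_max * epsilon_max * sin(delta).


E_loss = pi * sigma_max * epsilon_max * sin(delta)
delta = 39 deg = 0.6807 rad
sin(delta) = 0.6293
E_loss = pi * 287244.0000 * 0.0378 * 0.6293
E_loss = 21466.6582


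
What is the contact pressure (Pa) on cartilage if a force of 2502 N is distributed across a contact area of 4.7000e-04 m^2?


P = F / A
P = 2502 / 4.7000e-04
P = 5.3234e+06


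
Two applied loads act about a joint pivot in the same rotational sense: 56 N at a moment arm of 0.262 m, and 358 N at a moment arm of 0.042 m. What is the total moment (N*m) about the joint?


M = F1 * d1 + F2 * d2
M = 56 * 0.262 + 358 * 0.042
M = 14.6720 + 15.0360
M = 29.7080


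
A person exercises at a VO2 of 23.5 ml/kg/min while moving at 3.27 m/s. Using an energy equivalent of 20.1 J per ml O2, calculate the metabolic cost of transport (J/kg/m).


Power per kg = VO2 * 20.1 / 60
Power per kg = 23.5 * 20.1 / 60 = 7.8725 W/kg
Cost = power_per_kg / speed
Cost = 7.8725 / 3.27
Cost = 2.4075


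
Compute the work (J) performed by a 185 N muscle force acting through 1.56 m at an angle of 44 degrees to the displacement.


W = F * d * cos(theta)
theta = 44 deg = 0.7679 rad
cos(theta) = 0.7193
W = 185 * 1.56 * 0.7193
W = 207.6015


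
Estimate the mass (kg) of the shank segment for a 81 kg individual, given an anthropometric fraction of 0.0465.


m_segment = body_mass * fraction
m_segment = 81 * 0.0465
m_segment = 3.7665


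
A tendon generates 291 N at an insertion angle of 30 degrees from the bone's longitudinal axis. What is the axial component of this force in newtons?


F_eff = F_tendon * cos(theta)
theta = 30 deg = 0.5236 rad
cos(theta) = 0.8660
F_eff = 291 * 0.8660
F_eff = 252.0134


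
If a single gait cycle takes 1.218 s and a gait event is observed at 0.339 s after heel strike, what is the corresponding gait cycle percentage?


pct = (event_time / cycle_time) * 100
pct = (0.339 / 1.218) * 100
ratio = 0.2783
pct = 27.8325


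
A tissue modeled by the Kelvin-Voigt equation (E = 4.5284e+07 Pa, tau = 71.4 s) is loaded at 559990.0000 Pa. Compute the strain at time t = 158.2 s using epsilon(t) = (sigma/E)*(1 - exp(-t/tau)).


epsilon(t) = (sigma/E) * (1 - exp(-t/tau))
sigma/E = 559990.0000 / 4.5284e+07 = 0.0124
exp(-t/tau) = exp(-158.2 / 71.4) = 0.1091
epsilon = 0.0124 * (1 - 0.1091)
epsilon = 0.0110


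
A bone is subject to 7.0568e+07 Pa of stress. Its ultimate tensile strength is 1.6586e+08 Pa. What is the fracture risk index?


FRI = applied / ultimate
FRI = 7.0568e+07 / 1.6586e+08
FRI = 0.4255


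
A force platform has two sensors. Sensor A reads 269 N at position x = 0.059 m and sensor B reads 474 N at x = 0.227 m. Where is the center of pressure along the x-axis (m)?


COP_x = (F1*x1 + F2*x2) / (F1 + F2)
COP_x = (269*0.059 + 474*0.227) / (269 + 474)
Numerator = 123.4690
Denominator = 743
COP_x = 0.1662


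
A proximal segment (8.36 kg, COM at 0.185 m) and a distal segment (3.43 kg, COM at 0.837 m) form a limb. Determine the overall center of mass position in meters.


COM = (m1*x1 + m2*x2) / (m1 + m2)
COM = (8.36*0.185 + 3.43*0.837) / (8.36 + 3.43)
Numerator = 4.4175
Denominator = 11.7900
COM = 0.3747


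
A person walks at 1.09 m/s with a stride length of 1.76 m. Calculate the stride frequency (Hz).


f = v / stride_length
f = 1.09 / 1.76
f = 0.6193


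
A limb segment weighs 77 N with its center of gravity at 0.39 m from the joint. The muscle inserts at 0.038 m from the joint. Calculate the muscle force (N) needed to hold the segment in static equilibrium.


F_muscle = W * d_load / d_muscle
F_muscle = 77 * 0.39 / 0.038
Numerator = 30.0300
F_muscle = 790.2632


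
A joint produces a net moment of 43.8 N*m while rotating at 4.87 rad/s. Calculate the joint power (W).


P = M * omega
P = 43.8 * 4.87
P = 213.3060


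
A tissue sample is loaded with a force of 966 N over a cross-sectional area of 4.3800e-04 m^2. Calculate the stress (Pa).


stress = F / A
stress = 966 / 4.3800e-04
stress = 2.2055e+06


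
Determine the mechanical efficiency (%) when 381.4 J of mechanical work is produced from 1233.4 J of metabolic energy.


eta = (W_mech / E_meta) * 100
eta = (381.4 / 1233.4) * 100
ratio = 0.3092
eta = 30.9227


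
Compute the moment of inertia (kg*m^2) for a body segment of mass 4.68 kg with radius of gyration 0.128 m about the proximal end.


I = m * k^2
I = 4.68 * 0.128^2
k^2 = 0.0164
I = 0.0767


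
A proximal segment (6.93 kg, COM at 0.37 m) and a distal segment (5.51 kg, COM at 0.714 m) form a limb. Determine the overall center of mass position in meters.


COM = (m1*x1 + m2*x2) / (m1 + m2)
COM = (6.93*0.37 + 5.51*0.714) / (6.93 + 5.51)
Numerator = 6.4982
Denominator = 12.4400
COM = 0.5224


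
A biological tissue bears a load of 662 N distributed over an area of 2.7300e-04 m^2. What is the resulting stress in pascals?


stress = F / A
stress = 662 / 2.7300e-04
stress = 2.4249e+06


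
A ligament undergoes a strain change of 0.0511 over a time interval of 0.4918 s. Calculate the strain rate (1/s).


strain_rate = delta_strain / delta_t
strain_rate = 0.0511 / 0.4918
strain_rate = 0.1039


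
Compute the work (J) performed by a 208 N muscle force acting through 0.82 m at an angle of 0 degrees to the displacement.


W = F * d * cos(theta)
theta = 0 deg = 0.0000 rad
cos(theta) = 1.0000
W = 208 * 0.82 * 1.0000
W = 170.5600


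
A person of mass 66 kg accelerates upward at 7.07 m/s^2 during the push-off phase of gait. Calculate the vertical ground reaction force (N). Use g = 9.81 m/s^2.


GRF = m * (g + a)
GRF = 66 * (9.81 + 7.07)
GRF = 66 * 16.8800
GRF = 1114.0800


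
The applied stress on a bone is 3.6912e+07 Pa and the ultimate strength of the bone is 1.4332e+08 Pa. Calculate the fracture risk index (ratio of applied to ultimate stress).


FRI = applied / ultimate
FRI = 3.6912e+07 / 1.4332e+08
FRI = 0.2575


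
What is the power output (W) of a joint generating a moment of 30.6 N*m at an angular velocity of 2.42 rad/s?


P = M * omega
P = 30.6 * 2.42
P = 74.0520


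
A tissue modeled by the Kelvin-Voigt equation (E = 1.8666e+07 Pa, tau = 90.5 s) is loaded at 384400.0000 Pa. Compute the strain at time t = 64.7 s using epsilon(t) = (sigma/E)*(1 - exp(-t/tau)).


epsilon(t) = (sigma/E) * (1 - exp(-t/tau))
sigma/E = 384400.0000 / 1.8666e+07 = 0.0206
exp(-t/tau) = exp(-64.7 / 90.5) = 0.4892
epsilon = 0.0206 * (1 - 0.4892)
epsilon = 0.0105


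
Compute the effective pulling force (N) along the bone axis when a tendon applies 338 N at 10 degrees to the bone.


F_eff = F_tendon * cos(theta)
theta = 10 deg = 0.1745 rad
cos(theta) = 0.9848
F_eff = 338 * 0.9848
F_eff = 332.8650


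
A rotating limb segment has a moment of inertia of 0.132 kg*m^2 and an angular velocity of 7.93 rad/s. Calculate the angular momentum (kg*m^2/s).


L = I * omega
L = 0.132 * 7.93
L = 1.0468


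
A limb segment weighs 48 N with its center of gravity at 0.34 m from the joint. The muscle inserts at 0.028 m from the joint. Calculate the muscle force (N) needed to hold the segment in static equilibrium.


F_muscle = W * d_load / d_muscle
F_muscle = 48 * 0.34 / 0.028
Numerator = 16.3200
F_muscle = 582.8571


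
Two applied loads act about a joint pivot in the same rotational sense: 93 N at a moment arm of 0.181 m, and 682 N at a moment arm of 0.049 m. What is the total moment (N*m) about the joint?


M = F1 * d1 + F2 * d2
M = 93 * 0.181 + 682 * 0.049
M = 16.8330 + 33.4180
M = 50.2510


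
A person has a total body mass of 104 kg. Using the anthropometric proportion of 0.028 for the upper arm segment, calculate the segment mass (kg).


m_segment = body_mass * fraction
m_segment = 104 * 0.028
m_segment = 2.9120


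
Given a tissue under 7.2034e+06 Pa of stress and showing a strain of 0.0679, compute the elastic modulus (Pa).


E = stress / strain
E = 7.2034e+06 / 0.0679
E = 1.0609e+08


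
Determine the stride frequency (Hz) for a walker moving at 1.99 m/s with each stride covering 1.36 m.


f = v / stride_length
f = 1.99 / 1.36
f = 1.4632


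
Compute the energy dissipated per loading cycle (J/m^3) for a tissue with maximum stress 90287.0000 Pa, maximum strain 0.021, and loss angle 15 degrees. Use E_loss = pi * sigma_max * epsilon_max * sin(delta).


E_loss = pi * sigma_max * epsilon_max * sin(delta)
delta = 15 deg = 0.2618 rad
sin(delta) = 0.2588
E_loss = pi * 90287.0000 * 0.021 * 0.2588
E_loss = 1541.6672


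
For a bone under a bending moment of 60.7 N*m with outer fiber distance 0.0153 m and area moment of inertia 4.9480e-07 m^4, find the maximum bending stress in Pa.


sigma = M * c / I
sigma = 60.7 * 0.0153 / 4.9480e-07
M * c = 0.9287
sigma = 1.8769e+06


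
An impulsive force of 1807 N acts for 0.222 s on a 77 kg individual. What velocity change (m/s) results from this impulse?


J = F * dt = 1807 * 0.222 = 401.1540 N*s
delta_v = J / m
delta_v = 401.1540 / 77
delta_v = 5.2098


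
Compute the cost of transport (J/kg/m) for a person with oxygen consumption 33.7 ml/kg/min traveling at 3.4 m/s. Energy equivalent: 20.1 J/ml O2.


Power per kg = VO2 * 20.1 / 60
Power per kg = 33.7 * 20.1 / 60 = 11.2895 W/kg
Cost = power_per_kg / speed
Cost = 11.2895 / 3.4
Cost = 3.3204


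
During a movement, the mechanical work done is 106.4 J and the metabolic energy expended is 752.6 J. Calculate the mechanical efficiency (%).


eta = (W_mech / E_meta) * 100
eta = (106.4 / 752.6) * 100
ratio = 0.1414
eta = 14.1377


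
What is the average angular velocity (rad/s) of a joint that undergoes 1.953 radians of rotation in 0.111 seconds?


omega = delta_theta / delta_t
omega = 1.953 / 0.111
omega = 17.5946


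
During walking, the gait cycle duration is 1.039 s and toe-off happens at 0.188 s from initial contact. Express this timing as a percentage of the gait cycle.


pct = (event_time / cycle_time) * 100
pct = (0.188 / 1.039) * 100
ratio = 0.1809
pct = 18.0943


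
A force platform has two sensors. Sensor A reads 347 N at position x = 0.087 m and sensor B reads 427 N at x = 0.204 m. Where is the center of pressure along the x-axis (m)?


COP_x = (F1*x1 + F2*x2) / (F1 + F2)
COP_x = (347*0.087 + 427*0.204) / (347 + 427)
Numerator = 117.2970
Denominator = 774
COP_x = 0.1515


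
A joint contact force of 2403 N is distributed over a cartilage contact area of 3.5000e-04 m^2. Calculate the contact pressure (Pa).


P = F / A
P = 2403 / 3.5000e-04
P = 6.8657e+06


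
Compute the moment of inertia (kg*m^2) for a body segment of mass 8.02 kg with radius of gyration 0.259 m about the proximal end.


I = m * k^2
I = 8.02 * 0.259^2
k^2 = 0.0671
I = 0.5380


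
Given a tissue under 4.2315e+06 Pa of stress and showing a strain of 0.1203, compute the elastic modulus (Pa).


E = stress / strain
E = 4.2315e+06 / 0.1203
E = 3.5175e+07


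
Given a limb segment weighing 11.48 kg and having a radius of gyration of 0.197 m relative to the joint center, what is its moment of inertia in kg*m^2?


I = m * k^2
I = 11.48 * 0.197^2
k^2 = 0.0388
I = 0.4455


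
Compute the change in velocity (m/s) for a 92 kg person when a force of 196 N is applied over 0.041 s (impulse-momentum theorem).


J = F * dt = 196 * 0.041 = 8.0360 N*s
delta_v = J / m
delta_v = 8.0360 / 92
delta_v = 0.0873


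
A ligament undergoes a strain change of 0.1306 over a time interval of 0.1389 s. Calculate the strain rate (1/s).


strain_rate = delta_strain / delta_t
strain_rate = 0.1306 / 0.1389
strain_rate = 0.9402


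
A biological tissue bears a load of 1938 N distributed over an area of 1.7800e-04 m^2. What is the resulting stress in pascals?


stress = F / A
stress = 1938 / 1.7800e-04
stress = 1.0888e+07


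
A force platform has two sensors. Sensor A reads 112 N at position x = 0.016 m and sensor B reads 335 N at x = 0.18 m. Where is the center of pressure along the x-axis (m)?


COP_x = (F1*x1 + F2*x2) / (F1 + F2)
COP_x = (112*0.016 + 335*0.18) / (112 + 335)
Numerator = 62.0920
Denominator = 447
COP_x = 0.1389


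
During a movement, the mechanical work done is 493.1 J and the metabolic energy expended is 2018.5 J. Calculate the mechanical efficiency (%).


eta = (W_mech / E_meta) * 100
eta = (493.1 / 2018.5) * 100
ratio = 0.2443
eta = 24.4290


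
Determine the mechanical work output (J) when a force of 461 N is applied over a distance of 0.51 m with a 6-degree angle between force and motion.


W = F * d * cos(theta)
theta = 6 deg = 0.1047 rad
cos(theta) = 0.9945
W = 461 * 0.51 * 0.9945
W = 233.8220


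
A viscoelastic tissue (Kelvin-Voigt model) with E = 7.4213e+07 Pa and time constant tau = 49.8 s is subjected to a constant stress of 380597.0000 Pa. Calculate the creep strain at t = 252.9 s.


epsilon(t) = (sigma/E) * (1 - exp(-t/tau))
sigma/E = 380597.0000 / 7.4213e+07 = 0.0051
exp(-t/tau) = exp(-252.9 / 49.8) = 0.0062
epsilon = 0.0051 * (1 - 0.0062)
epsilon = 0.0051


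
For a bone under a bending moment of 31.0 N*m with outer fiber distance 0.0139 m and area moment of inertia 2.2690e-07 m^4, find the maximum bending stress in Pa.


sigma = M * c / I
sigma = 31.0 * 0.0139 / 2.2690e-07
M * c = 0.4309
sigma = 1.8991e+06


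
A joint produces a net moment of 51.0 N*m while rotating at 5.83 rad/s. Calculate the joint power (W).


P = M * omega
P = 51.0 * 5.83
P = 297.3300


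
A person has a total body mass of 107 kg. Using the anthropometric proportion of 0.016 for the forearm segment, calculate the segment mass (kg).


m_segment = body_mass * fraction
m_segment = 107 * 0.016
m_segment = 1.7120


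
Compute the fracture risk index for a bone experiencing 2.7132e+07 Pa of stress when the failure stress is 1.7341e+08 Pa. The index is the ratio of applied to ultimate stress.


FRI = applied / ultimate
FRI = 2.7132e+07 / 1.7341e+08
FRI = 0.1565


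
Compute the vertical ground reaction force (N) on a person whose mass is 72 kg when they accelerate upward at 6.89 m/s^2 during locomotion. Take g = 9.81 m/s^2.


GRF = m * (g + a)
GRF = 72 * (9.81 + 6.89)
GRF = 72 * 16.7000
GRF = 1202.4000


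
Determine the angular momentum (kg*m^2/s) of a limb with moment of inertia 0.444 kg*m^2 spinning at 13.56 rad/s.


L = I * omega
L = 0.444 * 13.56
L = 6.0206


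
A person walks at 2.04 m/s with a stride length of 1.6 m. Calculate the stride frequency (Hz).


f = v / stride_length
f = 2.04 / 1.6
f = 1.2750


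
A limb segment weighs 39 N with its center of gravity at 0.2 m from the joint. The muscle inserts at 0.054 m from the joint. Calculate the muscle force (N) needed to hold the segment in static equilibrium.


F_muscle = W * d_load / d_muscle
F_muscle = 39 * 0.2 / 0.054
Numerator = 7.8000
F_muscle = 144.4444


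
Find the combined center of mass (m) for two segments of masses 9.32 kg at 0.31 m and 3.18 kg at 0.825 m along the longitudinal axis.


COM = (m1*x1 + m2*x2) / (m1 + m2)
COM = (9.32*0.31 + 3.18*0.825) / (9.32 + 3.18)
Numerator = 5.5127
Denominator = 12.5000
COM = 0.4410


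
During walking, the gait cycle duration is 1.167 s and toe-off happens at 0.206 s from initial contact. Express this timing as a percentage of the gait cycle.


pct = (event_time / cycle_time) * 100
pct = (0.206 / 1.167) * 100
ratio = 0.1765
pct = 17.6521


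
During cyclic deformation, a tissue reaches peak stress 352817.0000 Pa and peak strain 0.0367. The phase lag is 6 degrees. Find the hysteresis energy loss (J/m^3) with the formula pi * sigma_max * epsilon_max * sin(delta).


E_loss = pi * sigma_max * epsilon_max * sin(delta)
delta = 6 deg = 0.1047 rad
sin(delta) = 0.1045
E_loss = pi * 352817.0000 * 0.0367 * 0.1045
E_loss = 4252.0661


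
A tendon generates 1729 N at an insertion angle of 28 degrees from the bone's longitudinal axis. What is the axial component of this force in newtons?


F_eff = F_tendon * cos(theta)
theta = 28 deg = 0.4887 rad
cos(theta) = 0.8829
F_eff = 1729 * 0.8829
F_eff = 1526.6164


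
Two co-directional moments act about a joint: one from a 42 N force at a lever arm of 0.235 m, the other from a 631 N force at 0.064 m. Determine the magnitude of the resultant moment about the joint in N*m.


M = F1 * d1 + F2 * d2
M = 42 * 0.235 + 631 * 0.064
M = 9.8700 + 40.3840
M = 50.2540


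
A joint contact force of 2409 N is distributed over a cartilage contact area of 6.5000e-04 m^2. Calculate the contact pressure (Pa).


P = F / A
P = 2409 / 6.5000e-04
P = 3.7062e+06


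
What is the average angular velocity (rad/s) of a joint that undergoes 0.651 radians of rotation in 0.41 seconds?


omega = delta_theta / delta_t
omega = 0.651 / 0.41
omega = 1.5878


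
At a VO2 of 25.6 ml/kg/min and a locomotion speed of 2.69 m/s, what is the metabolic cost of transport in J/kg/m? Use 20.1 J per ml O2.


Power per kg = VO2 * 20.1 / 60
Power per kg = 25.6 * 20.1 / 60 = 8.5760 W/kg
Cost = power_per_kg / speed
Cost = 8.5760 / 2.69
Cost = 3.1881


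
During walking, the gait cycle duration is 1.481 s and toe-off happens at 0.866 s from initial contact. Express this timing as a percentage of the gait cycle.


pct = (event_time / cycle_time) * 100
pct = (0.866 / 1.481) * 100
ratio = 0.5847
pct = 58.4740


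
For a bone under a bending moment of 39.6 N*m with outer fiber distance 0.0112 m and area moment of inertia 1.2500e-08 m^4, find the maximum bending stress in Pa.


sigma = M * c / I
sigma = 39.6 * 0.0112 / 1.2500e-08
M * c = 0.4435
sigma = 3.5482e+07


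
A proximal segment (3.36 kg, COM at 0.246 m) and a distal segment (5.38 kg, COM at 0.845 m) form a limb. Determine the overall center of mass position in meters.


COM = (m1*x1 + m2*x2) / (m1 + m2)
COM = (3.36*0.246 + 5.38*0.845) / (3.36 + 5.38)
Numerator = 5.3727
Denominator = 8.7400
COM = 0.6147


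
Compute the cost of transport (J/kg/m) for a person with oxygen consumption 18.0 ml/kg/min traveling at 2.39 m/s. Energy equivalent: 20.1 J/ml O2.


Power per kg = VO2 * 20.1 / 60
Power per kg = 18.0 * 20.1 / 60 = 6.0300 W/kg
Cost = power_per_kg / speed
Cost = 6.0300 / 2.39
Cost = 2.5230


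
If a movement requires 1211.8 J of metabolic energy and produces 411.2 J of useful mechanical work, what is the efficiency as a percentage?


eta = (W_mech / E_meta) * 100
eta = (411.2 / 1211.8) * 100
ratio = 0.3393
eta = 33.9330


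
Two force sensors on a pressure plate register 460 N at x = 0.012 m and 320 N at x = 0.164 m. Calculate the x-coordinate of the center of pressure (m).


COP_x = (F1*x1 + F2*x2) / (F1 + F2)
COP_x = (460*0.012 + 320*0.164) / (460 + 320)
Numerator = 58.0000
Denominator = 780
COP_x = 0.0744


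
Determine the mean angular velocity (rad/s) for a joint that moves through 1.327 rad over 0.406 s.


omega = delta_theta / delta_t
omega = 1.327 / 0.406
omega = 3.2685


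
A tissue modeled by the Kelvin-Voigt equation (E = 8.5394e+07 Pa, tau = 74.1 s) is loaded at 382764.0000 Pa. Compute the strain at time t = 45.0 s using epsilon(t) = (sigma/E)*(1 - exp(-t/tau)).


epsilon(t) = (sigma/E) * (1 - exp(-t/tau))
sigma/E = 382764.0000 / 8.5394e+07 = 0.0045
exp(-t/tau) = exp(-45.0 / 74.1) = 0.5448
epsilon = 0.0045 * (1 - 0.5448)
epsilon = 0.0020


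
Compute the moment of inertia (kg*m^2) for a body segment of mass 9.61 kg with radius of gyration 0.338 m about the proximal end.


I = m * k^2
I = 9.61 * 0.338^2
k^2 = 0.1142
I = 1.0979


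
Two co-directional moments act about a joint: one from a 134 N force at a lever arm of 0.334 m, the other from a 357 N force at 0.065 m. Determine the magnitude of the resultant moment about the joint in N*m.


M = F1 * d1 + F2 * d2
M = 134 * 0.334 + 357 * 0.065
M = 44.7560 + 23.2050
M = 67.9610


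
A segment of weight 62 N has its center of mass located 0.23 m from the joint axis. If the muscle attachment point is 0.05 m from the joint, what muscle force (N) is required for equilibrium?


F_muscle = W * d_load / d_muscle
F_muscle = 62 * 0.23 / 0.05
Numerator = 14.2600
F_muscle = 285.2000


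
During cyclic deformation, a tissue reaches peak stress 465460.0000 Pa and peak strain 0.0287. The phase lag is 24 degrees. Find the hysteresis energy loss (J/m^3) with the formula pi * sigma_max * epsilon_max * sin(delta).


E_loss = pi * sigma_max * epsilon_max * sin(delta)
delta = 24 deg = 0.4189 rad
sin(delta) = 0.4067
E_loss = pi * 465460.0000 * 0.0287 * 0.4067
E_loss = 17069.7608


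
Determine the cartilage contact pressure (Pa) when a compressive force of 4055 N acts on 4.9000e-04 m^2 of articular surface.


P = F / A
P = 4055 / 4.9000e-04
P = 8.2755e+06


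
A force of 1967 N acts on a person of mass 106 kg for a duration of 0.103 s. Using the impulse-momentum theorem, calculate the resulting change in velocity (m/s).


J = F * dt = 1967 * 0.103 = 202.6010 N*s
delta_v = J / m
delta_v = 202.6010 / 106
delta_v = 1.9113


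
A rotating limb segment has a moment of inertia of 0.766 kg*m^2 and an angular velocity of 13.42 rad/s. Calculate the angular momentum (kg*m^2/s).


L = I * omega
L = 0.766 * 13.42
L = 10.2797


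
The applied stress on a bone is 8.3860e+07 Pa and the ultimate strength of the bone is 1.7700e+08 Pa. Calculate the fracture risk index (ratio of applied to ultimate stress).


FRI = applied / ultimate
FRI = 8.3860e+07 / 1.7700e+08
FRI = 0.4738


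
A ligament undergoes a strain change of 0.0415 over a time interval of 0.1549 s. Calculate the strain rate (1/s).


strain_rate = delta_strain / delta_t
strain_rate = 0.0415 / 0.1549
strain_rate = 0.2679


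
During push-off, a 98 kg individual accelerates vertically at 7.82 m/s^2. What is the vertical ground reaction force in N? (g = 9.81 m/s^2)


GRF = m * (g + a)
GRF = 98 * (9.81 + 7.82)
GRF = 98 * 17.6300
GRF = 1727.7400


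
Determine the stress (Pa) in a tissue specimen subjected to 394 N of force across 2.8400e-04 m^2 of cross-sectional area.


stress = F / A
stress = 394 / 2.8400e-04
stress = 1.3873e+06


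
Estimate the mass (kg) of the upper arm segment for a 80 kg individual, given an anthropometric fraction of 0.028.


m_segment = body_mass * fraction
m_segment = 80 * 0.028
m_segment = 2.2400


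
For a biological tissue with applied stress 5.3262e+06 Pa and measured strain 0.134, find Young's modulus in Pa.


E = stress / strain
E = 5.3262e+06 / 0.134
E = 3.9748e+07


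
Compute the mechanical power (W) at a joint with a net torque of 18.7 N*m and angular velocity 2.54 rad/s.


P = M * omega
P = 18.7 * 2.54
P = 47.4980


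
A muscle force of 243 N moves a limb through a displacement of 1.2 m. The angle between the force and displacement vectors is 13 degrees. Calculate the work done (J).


W = F * d * cos(theta)
theta = 13 deg = 0.2269 rad
cos(theta) = 0.9744
W = 243 * 1.2 * 0.9744
W = 284.1263


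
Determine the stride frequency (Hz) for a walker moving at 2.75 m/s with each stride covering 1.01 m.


f = v / stride_length
f = 2.75 / 1.01
f = 2.7228


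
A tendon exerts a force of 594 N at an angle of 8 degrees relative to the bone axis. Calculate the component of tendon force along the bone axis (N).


F_eff = F_tendon * cos(theta)
theta = 8 deg = 0.1396 rad
cos(theta) = 0.9903
F_eff = 594 * 0.9903
F_eff = 588.2192
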